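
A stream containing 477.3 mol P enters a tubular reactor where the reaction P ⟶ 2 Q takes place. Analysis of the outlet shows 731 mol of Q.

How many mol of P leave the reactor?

For Q: n = n₀ + 2ξ → 731 = 0 + 2ξ, giving ξ = 365.5 mol.
Outlet amounts (n = n₀ + ν ξ):
  P: 477.3 − 1(365.5) = 111.8
  Q: 0 + 2(365.5) = 731

112 mol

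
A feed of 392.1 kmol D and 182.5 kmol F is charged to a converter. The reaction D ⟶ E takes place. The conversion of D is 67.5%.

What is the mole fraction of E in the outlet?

D reacted = 0.675 × 392.1 = 264.7 kmol; ν_D = −1, so ξ = 264.7/1 = 264.7 kmol.
Outlet amounts (n = n₀ + ν ξ):
  D: 392.1 − 1(264.7) = 127.4
  E: 0 + 1(264.7) = 264.7
  F: 182.5 (inert)
Total out = 574.6 kmol; y_E = 264.7 / 574.6 = 0.4606.

0.461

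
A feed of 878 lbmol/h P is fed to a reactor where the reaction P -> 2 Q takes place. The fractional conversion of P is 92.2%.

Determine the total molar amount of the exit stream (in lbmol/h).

P reacted = 0.922 × 878 = 809.5 lbmol/h; ν_P = −1, so ξ = 809.5/1 = 809.5 lbmol/h.
Outlet amounts (n = n₀ + ν ξ):
  P: 878 − 1(809.5) = 68.48
  Q: 0 + 2(809.5) = 1619
Total out = 68.48 + 1619 = 1688 lbmol/h.

1690 lbmol/h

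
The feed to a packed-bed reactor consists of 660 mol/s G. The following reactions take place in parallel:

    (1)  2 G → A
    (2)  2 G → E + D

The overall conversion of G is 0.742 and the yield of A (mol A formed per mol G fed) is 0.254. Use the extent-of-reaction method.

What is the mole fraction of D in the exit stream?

0.157

Yield of A: 1ξ₁ / 660 = 0.254 → ξ₁ = 167.6 mol/s.
Conversion of G: 2ξ₁ + 2ξ₂ = 0.742 × 660 = 489.7 → ξ₂ = 77.22 mol/s.
Outlet amounts (n = n₀ + Σ ν·ξ):
  G: 660 − 2(167.6) − 2(77.22) = 170.3
  A: 0 + 1(167.6) = 167.6
  E: 0 + 1(77.22) = 77.22
  D: 0 + 1(77.22) = 77.22
Total out = 492.4 mol/s; y_D = 77.22 / 492.4 = 0.1568.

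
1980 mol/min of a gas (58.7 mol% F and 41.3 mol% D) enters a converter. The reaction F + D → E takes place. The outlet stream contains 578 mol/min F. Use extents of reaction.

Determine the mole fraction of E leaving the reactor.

For F: n = n₀ − 1ξ → 578 = 1162 − 1ξ, giving ξ = 584.3 mol/min.
Outlet amounts (n = n₀ + ν ξ):
  F: 1162 − 1(584.3) = 578
  D: 817.7 − 1(584.3) = 233.5
  E: 0 + 1(584.3) = 584.3
Total out = 1396 mol/min; y_E = 584.3 / 1396 = 0.4186.

0.419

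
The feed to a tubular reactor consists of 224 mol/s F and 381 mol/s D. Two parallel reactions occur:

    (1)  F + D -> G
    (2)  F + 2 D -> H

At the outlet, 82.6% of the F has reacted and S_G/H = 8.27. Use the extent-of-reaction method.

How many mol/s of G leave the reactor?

Conversion of F: F consumed = 0.826 × 224 = 185 mol/s = 1ξ₁ + 1ξ₂.
Selectivity: 1ξ₁ / (1ξ₂) = 8.27 → ξ₁ = 8.27 ξ₂.
Substitute: (1·8.27 + 1) ξ₂ = 185 → ξ₂ = 19.96 mol/s, ξ₁ = 165.1 mol/s.
Outlet amounts (n = n₀ + Σ ν·ξ):
  F: 224 − 1(165.1) − 1(19.96) = 38.98
  D: 381 − 1(165.1) − 2(19.96) = 176
  G: 0 + 1(165.1) = 165.1
  H: 0 + 1(19.96) = 19.96

165 mol/s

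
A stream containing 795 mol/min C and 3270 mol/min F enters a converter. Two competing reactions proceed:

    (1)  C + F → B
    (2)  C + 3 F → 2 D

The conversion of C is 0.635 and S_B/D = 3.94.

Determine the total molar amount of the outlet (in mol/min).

3500 mol/min

Conversion of C: C consumed = 0.635 × 795 = 504.8 mol/min = 1ξ₁ + 1ξ₂.
Selectivity: 1ξ₁ / (2ξ₂) = 3.94 → ξ₁ = 7.88 ξ₂.
Substitute: (1·7.88 + 1) ξ₂ = 504.8 → ξ₂ = 56.85 mol/min, ξ₁ = 448 mol/min.
Outlet amounts (n = n₀ + Σ ν·ξ):
  C: 795 − 1(448) − 1(56.85) = 290.2
  F: 3270 − 1(448) − 3(56.85) = 2651
  B: 0 + 1(448) = 448
  D: 0 + 2(56.85) = 113.7
Total out = 290.2 + 2651 + 448 + 113.7 = 3503 mol/min.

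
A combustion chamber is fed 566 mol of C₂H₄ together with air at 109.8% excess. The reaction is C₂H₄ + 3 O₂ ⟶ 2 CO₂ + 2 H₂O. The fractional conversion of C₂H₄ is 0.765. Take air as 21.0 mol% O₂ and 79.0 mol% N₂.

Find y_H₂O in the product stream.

0.0494

Stoichiometric O₂ = 3 × 566 = 1698 mol; O₂ fed = 1698 × 2.098 = 3562 mol.
N₂ fed = 3562 × 79/21 = 13400 mol.
Fuel reacted = 0.765 × 566 → ξ = 433 mol.
Outlet (n = n₀ + ν ξ):
  C₂H₄: 566 − 1(433) = 133
  O₂: 3562 − 3(433) = 2263
  N₂: 13400 (inert)
  CO₂: 0 + 2(433) = 866
  H₂O: 0 + 2(433) = 866
Total out = 17530 mol; y_H₂O = 866 / 17530 = 0.0494.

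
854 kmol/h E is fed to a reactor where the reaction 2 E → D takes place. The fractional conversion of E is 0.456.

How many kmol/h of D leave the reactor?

E reacted = 0.456 × 854 = 389.4 kmol/h; ν_E = −2, so ξ = 389.4/2 = 194.7 kmol/h.
Outlet amounts (n = n₀ + ν ξ):
  E: 854 − 2(194.7) = 464.6
  D: 0 + 1(194.7) = 194.7

195 kmol/h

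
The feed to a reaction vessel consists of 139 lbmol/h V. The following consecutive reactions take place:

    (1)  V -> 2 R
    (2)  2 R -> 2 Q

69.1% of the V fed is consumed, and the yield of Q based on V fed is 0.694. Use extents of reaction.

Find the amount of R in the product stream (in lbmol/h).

Conversion of V: V consumed = 1ξ₁ = 0.691 × 139 → ξ₁ = 96.05 lbmol/h.
Yield of Q: 2ξ₂ / 139 = 0.694 → ξ₂ = 48.23 lbmol/h.
Outlet amounts (n = n₀ + Σ ν·ξ):
  V: 139 − 1(96.05) = 42.95
  R: 0 + 2(96.05) − 2(48.23) = 95.63
  Q: 0 + 2(48.23) = 96.47

95.6 lbmol/h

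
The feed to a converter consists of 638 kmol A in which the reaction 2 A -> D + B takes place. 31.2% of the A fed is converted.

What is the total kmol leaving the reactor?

A reacted = 0.312 × 638 = 199.1 kmol; ν_A = −2, so ξ = 199.1/2 = 99.53 kmol.
Outlet amounts (n = n₀ + ν ξ):
  A: 638 − 2(99.53) = 438.9
  D: 0 + 1(99.53) = 99.53
  B: 0 + 1(99.53) = 99.53
Total out = 438.9 + 99.53 + 99.53 = 638 kmol.

638 kmol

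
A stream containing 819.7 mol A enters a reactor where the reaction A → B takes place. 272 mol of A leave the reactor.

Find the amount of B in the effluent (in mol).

For A: n = n₀ − 1ξ → 272 = 819.7 − 1ξ, giving ξ = 547.7 mol.
Outlet amounts (n = n₀ + ν ξ):
  A: 819.7 − 1(547.7) = 272
  B: 0 + 1(547.7) = 547.7

548 mol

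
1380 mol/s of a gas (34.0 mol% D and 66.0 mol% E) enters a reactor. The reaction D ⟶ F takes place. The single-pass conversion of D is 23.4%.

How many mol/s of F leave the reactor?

D reacted = 0.234 × 469.2 = 109.8 mol/s; ν_D = −1, so ξ = 109.8/1 = 109.8 mol/s.
Outlet amounts (n = n₀ + ν ξ):
  D: 469.2 − 1(109.8) = 359.4
  F: 0 + 1(109.8) = 109.8
  E: 910.8 (inert)

110 mol/s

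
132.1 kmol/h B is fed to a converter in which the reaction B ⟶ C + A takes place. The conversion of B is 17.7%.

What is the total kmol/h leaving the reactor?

155 kmol/h

B reacted = 0.177 × 132.1 = 23.38 kmol/h; ν_B = −1, so ξ = 23.38/1 = 23.38 kmol/h.
Outlet amounts (n = n₀ + ν ξ):
  B: 132.1 − 1(23.38) = 108.7
  C: 0 + 1(23.38) = 23.38
  A: 0 + 1(23.38) = 23.38
Total out = 108.7 + 23.38 + 23.38 = 155.5 kmol/h.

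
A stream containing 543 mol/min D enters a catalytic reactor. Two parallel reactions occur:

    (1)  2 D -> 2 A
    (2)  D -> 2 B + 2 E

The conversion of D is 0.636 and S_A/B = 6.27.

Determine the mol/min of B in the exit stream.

Conversion of D: D consumed = 0.636 × 543 = 345.3 mol/min = 2ξ₁ + 1ξ₂.
Selectivity: 2ξ₁ / (2ξ₂) = 6.27 → ξ₁ = 6.27 ξ₂.
Substitute: (2·6.27 + 1) ξ₂ = 345.3 → ξ₂ = 25.51 mol/min, ξ₁ = 159.9 mol/min.
Outlet amounts (n = n₀ + Σ ν·ξ):
  D: 543 − 2(159.9) − 1(25.51) = 197.7
  A: 0 + 2(159.9) = 319.8
  B: 0 + 2(25.51) = 51.01
  E: 0 + 2(25.51) = 51.01

51 mol/min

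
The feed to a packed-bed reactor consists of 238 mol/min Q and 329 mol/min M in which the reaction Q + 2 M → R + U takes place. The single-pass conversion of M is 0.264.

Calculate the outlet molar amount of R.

43.4 mol/min

M reacted = 0.264 × 329 = 86.86 mol/min; ν_M = −2, so ξ = 86.86/2 = 43.43 mol/min.
Outlet amounts (n = n₀ + ν ξ):
  Q: 238 − 1(43.43) = 194.6
  M: 329 − 2(43.43) = 242.1
  R: 0 + 1(43.43) = 43.43
  U: 0 + 1(43.43) = 43.43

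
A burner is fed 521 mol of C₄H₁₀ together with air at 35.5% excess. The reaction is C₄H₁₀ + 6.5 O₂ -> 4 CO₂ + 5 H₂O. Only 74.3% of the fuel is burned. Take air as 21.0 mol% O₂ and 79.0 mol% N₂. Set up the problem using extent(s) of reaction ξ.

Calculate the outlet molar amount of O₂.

Stoichiometric O₂ = 6.5 × 521 = 3386 mol; O₂ fed = 3386 × 1.355 = 4589 mol.
N₂ fed = 4589 × 79/21 = 17260 mol.
Fuel reacted = 0.743 × 521 → ξ = 387.1 mol.
Outlet (n = n₀ + ν ξ):
  C₄H₁₀: 521 − 1(387.1) = 133.9
  O₂: 4589 − 6.5(387.1) = 2073
  N₂: 17260 (inert)
  CO₂: 0 + 4(387.1) = 1548
  H₂O: 0 + 5(387.1) = 1936

2070 mol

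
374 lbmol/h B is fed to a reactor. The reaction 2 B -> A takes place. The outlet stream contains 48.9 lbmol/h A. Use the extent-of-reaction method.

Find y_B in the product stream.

For A: n = n₀ + 1ξ → 48.9 = 0 + 1ξ, giving ξ = 48.9 lbmol/h.
Outlet amounts (n = n₀ + ν ξ):
  B: 374 − 2(48.9) = 276.2
  A: 0 + 1(48.9) = 48.9
Total out = 325.1 lbmol/h; y_B = 276.2 / 325.1 = 0.8496.

0.85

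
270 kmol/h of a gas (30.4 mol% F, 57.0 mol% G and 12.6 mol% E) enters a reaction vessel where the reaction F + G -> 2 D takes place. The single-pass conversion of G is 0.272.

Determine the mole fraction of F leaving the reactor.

0.149

G reacted = 0.272 × 153.9 = 41.86 kmol/h; ν_G = −1, so ξ = 41.86/1 = 41.86 kmol/h.
Outlet amounts (n = n₀ + ν ξ):
  F: 82.08 − 1(41.86) = 40.22
  G: 153.9 − 1(41.86) = 112
  D: 0 + 2(41.86) = 83.72
  E: 34.02 (inert)
Total out = 270 kmol/h; y_F = 40.22 / 270 = 0.149.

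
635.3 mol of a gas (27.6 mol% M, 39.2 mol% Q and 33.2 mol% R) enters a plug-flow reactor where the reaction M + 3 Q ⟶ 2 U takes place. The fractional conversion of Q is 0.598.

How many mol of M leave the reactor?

Q reacted = 0.598 × 249 = 148.9 mol; ν_Q = −3, so ξ = 148.9/3 = 49.64 mol.
Outlet amounts (n = n₀ + ν ξ):
  M: 175.3 − 1(49.64) = 125.7
  Q: 249 − 3(49.64) = 100.1
  U: 0 + 2(49.64) = 99.28
  R: 210.9 (inert)

126 mol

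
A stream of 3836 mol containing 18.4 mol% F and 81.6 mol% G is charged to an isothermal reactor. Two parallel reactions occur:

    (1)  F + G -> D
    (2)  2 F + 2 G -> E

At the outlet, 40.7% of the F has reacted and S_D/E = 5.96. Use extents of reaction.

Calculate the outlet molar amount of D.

215 mol

Conversion of F: F consumed = 0.407 × 705.8 = 287.3 mol = 1ξ₁ + 2ξ₂.
Selectivity: 1ξ₁ / (1ξ₂) = 5.96 → ξ₁ = 5.96 ξ₂.
Substitute: (1·5.96 + 2) ξ₂ = 287.3 → ξ₂ = 36.09 mol, ξ₁ = 215.1 mol.
Outlet amounts (n = n₀ + Σ ν·ξ):
  F: 705.8 − 1(215.1) − 2(36.09) = 418.6
  G: 3130 − 1(215.1) − 2(36.09) = 2843
  D: 0 + 1(215.1) = 215.1
  E: 0 + 1(36.09) = 36.09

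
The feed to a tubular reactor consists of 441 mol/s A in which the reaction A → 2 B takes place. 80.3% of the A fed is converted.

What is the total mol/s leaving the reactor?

795 mol/s

A reacted = 0.803 × 441 = 354.1 mol/s; ν_A = −1, so ξ = 354.1/1 = 354.1 mol/s.
Outlet amounts (n = n₀ + ν ξ):
  A: 441 − 1(354.1) = 86.88
  B: 0 + 2(354.1) = 708.2
Total out = 86.88 + 708.2 = 795.1 mol/s.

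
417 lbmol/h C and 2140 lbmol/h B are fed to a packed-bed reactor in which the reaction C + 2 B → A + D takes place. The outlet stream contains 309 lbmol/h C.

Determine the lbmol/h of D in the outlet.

For C: n = n₀ − 1ξ → 309 = 417 − 1ξ, giving ξ = 108 lbmol/h.
Outlet amounts (n = n₀ + ν ξ):
  C: 417 − 1(108) = 309
  B: 2140 − 2(108) = 1924
  A: 0 + 1(108) = 108
  D: 0 + 1(108) = 108

108 lbmol/h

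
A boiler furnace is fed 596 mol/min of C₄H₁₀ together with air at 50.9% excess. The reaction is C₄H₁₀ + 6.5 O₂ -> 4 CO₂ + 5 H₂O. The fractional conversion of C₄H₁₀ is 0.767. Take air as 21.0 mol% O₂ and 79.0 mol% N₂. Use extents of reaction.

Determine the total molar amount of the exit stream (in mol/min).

29100 mol/min

Stoichiometric O₂ = 6.5 × 596 = 3874 mol/min; O₂ fed = 3874 × 1.509 = 5846 mol/min.
N₂ fed = 5846 × 79/21 = 21990 mol/min.
Fuel reacted = 0.767 × 596 → ξ = 457.1 mol/min.
Outlet (n = n₀ + ν ξ):
  C₄H₁₀: 596 − 1(457.1) = 138.9
  O₂: 5846 − 6.5(457.1) = 2875
  N₂: 21990 (inert)
  CO₂: 0 + 4(457.1) = 1829
  H₂O: 0 + 5(457.1) = 2286
Total out = 138.9 + 2875 + 21990 + 1829 + 2286 = 29120 mol/min.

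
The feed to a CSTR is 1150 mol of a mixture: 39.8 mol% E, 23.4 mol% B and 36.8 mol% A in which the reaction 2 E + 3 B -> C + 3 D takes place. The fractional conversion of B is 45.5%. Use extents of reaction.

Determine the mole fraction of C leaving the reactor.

0.0368

B reacted = 0.455 × 269.1 = 122.4 mol; ν_B = −3, so ξ = 122.4/3 = 40.81 mol.
Outlet amounts (n = n₀ + ν ξ):
  E: 457.7 − 2(40.81) = 376.1
  B: 269.1 − 3(40.81) = 146.7
  C: 0 + 1(40.81) = 40.81
  D: 0 + 3(40.81) = 122.4
  A: 423.2 (inert)
Total out = 1109 mol; y_C = 40.81 / 1109 = 0.0368.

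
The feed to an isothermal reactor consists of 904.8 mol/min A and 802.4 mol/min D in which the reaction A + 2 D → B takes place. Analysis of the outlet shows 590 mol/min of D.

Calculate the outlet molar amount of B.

For D: n = n₀ − 2ξ → 590 = 802.4 − 2ξ, giving ξ = 106.2 mol/min.
Outlet amounts (n = n₀ + ν ξ):
  A: 904.8 − 1(106.2) = 798.6
  D: 802.4 − 2(106.2) = 590
  B: 0 + 1(106.2) = 106.2

106 mol/min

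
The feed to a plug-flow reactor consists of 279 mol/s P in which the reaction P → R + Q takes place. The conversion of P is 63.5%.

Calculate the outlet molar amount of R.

P reacted = 0.635 × 279 = 177.2 mol/s; ν_P = −1, so ξ = 177.2/1 = 177.2 mol/s.
Outlet amounts (n = n₀ + ν ξ):
  P: 279 − 1(177.2) = 101.8
  R: 0 + 1(177.2) = 177.2
  Q: 0 + 1(177.2) = 177.2

177 mol/s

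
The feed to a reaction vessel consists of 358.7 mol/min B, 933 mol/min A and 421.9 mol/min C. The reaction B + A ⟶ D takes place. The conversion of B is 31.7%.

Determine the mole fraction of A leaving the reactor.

0.512

B reacted = 0.317 × 358.7 = 113.7 mol/min; ν_B = −1, so ξ = 113.7/1 = 113.7 mol/min.
Outlet amounts (n = n₀ + ν ξ):
  B: 358.7 − 1(113.7) = 245
  A: 933 − 1(113.7) = 819.3
  D: 0 + 1(113.7) = 113.7
  C: 421.9 (inert)
Total out = 1600 mol/min; y_A = 819.3 / 1600 = 0.5121.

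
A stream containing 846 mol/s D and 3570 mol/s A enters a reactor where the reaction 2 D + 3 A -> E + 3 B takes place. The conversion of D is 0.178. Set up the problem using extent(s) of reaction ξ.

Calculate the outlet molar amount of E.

75.3 mol/s

D reacted = 0.178 × 846 = 150.6 mol/s; ν_D = −2, so ξ = 150.6/2 = 75.29 mol/s.
Outlet amounts (n = n₀ + ν ξ):
  D: 846 − 2(75.29) = 695.4
  A: 3570 − 3(75.29) = 3344
  E: 0 + 1(75.29) = 75.29
  B: 0 + 3(75.29) = 225.9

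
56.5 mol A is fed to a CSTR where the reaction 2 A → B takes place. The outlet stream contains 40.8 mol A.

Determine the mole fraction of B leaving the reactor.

For A: n = n₀ − 2ξ → 40.8 = 56.5 − 2ξ, giving ξ = 7.85 mol.
Outlet amounts (n = n₀ + ν ξ):
  A: 56.5 − 2(7.85) = 40.8
  B: 0 + 1(7.85) = 7.85
Total out = 48.65 mol; y_B = 7.85 / 48.65 = 0.1614.

0.161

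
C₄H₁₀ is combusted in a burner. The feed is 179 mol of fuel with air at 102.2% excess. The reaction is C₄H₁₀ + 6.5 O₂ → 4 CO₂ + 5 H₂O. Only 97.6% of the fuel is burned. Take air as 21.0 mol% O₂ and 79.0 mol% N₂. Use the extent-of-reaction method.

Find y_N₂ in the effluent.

0.76

Stoichiometric O₂ = 6.5 × 179 = 1164 mol; O₂ fed = 1164 × 2.022 = 2353 mol.
N₂ fed = 2353 × 79/21 = 8850 mol.
Fuel reacted = 0.976 × 179 → ξ = 174.7 mol.
Outlet (n = n₀ + ν ξ):
  C₄H₁₀: 179 − 1(174.7) = 4.296
  O₂: 2353 − 6.5(174.7) = 1217
  N₂: 8850 (inert)
  CO₂: 0 + 4(174.7) = 698.8
  H₂O: 0 + 5(174.7) = 873.5
Total out = 11640 mol; y_N₂ = 8850 / 11640 = 0.7601.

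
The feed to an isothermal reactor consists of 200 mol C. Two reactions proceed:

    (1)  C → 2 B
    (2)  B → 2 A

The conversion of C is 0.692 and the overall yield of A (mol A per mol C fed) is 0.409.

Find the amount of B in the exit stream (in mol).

236 mol

Conversion of C: C consumed = 1ξ₁ = 0.692 × 200 → ξ₁ = 138.4 mol.
Yield of A: 2ξ₂ / 200 = 0.409 → ξ₂ = 40.9 mol.
Outlet amounts (n = n₀ + Σ ν·ξ):
  C: 200 − 1(138.4) = 61.6
  B: 0 + 2(138.4) − 1(40.9) = 235.9
  A: 0 + 2(40.9) = 81.8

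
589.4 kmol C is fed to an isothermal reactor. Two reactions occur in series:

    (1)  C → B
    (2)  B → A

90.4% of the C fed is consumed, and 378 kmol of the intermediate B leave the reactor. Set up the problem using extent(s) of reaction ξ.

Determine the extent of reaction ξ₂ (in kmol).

Conversion of C: C consumed = 1ξ₁ = 0.904 × 589.4 → ξ₁ = 532.8 kmol.
B balance: n_B = 0 + 1ξ₁ − 1ξ₂ = 378 → ξ₂ = (1·532.8 − 378)/1 = 154.8 kmol.
Outlet amounts (n = n₀ + Σ ν·ξ):
  C: 589.4 − 1(532.8) = 56.58
  B: 0 + 1(532.8) − 1(154.8) = 378
  A: 0 + 1(154.8) = 154.8

ξ₂ = 155 kmol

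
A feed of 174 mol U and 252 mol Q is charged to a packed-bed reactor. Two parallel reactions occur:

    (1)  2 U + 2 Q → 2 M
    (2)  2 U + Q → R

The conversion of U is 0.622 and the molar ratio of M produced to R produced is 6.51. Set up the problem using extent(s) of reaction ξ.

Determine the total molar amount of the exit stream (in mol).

318 mol

Conversion of U: U consumed = 0.622 × 174 = 108.2 mol = 2ξ₁ + 2ξ₂.
Selectivity: 2ξ₁ / (1ξ₂) = 6.51 → ξ₁ = 3.255 ξ₂.
Substitute: (2·3.255 + 2) ξ₂ = 108.2 → ξ₂ = 12.72 mol, ξ₁ = 41.4 mol.
Outlet amounts (n = n₀ + Σ ν·ξ):
  U: 174 − 2(41.4) − 2(12.72) = 65.77
  Q: 252 − 2(41.4) − 1(12.72) = 156.5
  M: 0 + 2(41.4) = 82.79
  R: 0 + 1(12.72) = 12.72
Total out = 65.77 + 156.5 + 82.79 + 12.72 = 317.8 mol.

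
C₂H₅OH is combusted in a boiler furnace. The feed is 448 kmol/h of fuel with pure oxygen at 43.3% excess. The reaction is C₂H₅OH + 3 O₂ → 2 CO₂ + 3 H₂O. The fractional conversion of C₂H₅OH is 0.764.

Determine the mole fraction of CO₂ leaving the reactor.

Stoichiometric O₂ = 3 × 448 = 1344 kmol/h; O₂ fed = 1344 × 1.433 = 1926 kmol/h.
Fuel reacted = 0.764 × 448 → ξ = 342.3 kmol/h.
Outlet (n = n₀ + ν ξ):
  C₂H₅OH: 448 − 1(342.3) = 105.7
  O₂: 1926 − 3(342.3) = 899.1
  CO₂: 0 + 2(342.3) = 684.5
  H₂O: 0 + 3(342.3) = 1027
Total out = 2716 kmol/h; y_CO₂ = 684.5 / 2716 = 0.252.

0.252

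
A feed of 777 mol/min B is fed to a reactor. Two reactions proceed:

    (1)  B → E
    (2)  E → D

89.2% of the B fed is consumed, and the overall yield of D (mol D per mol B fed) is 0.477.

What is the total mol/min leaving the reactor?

777 mol/min

Conversion of B: B consumed = 1ξ₁ = 0.892 × 777 → ξ₁ = 693.1 mol/min.
Yield of D: 1ξ₂ / 777 = 0.477 → ξ₂ = 370.6 mol/min.
Outlet amounts (n = n₀ + Σ ν·ξ):
  B: 777 − 1(693.1) = 83.92
  E: 0 + 1(693.1) − 1(370.6) = 322.5
  D: 0 + 1(370.6) = 370.6
Total out = 83.92 + 322.5 + 370.6 = 777 mol/min.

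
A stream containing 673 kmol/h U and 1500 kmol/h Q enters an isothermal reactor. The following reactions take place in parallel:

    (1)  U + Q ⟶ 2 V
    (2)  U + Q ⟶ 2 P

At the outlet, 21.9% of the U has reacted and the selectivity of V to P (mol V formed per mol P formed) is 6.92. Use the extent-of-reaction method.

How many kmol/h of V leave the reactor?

258 kmol/h

Conversion of U: U consumed = 0.219 × 673 = 147.4 kmol/h = 1ξ₁ + 1ξ₂.
Selectivity: 2ξ₁ / (2ξ₂) = 6.92 → ξ₁ = 6.92 ξ₂.
Substitute: (1·6.92 + 1) ξ₂ = 147.4 → ξ₂ = 18.61 kmol/h, ξ₁ = 128.8 kmol/h.
Outlet amounts (n = n₀ + Σ ν·ξ):
  U: 673 − 1(128.8) − 1(18.61) = 525.6
  Q: 1500 − 1(128.8) − 1(18.61) = 1353
  V: 0 + 2(128.8) = 257.6
  P: 0 + 2(18.61) = 37.22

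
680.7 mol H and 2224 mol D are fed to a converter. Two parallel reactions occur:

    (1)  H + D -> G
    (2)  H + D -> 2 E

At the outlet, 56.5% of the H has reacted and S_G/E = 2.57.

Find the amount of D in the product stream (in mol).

1840 mol

Conversion of H: H consumed = 0.565 × 680.7 = 384.6 mol = 1ξ₁ + 1ξ₂.
Selectivity: 1ξ₁ / (2ξ₂) = 2.57 → ξ₁ = 5.14 ξ₂.
Substitute: (1·5.14 + 1) ξ₂ = 384.6 → ξ₂ = 62.64 mol, ξ₁ = 322 mol.
Outlet amounts (n = n₀ + Σ ν·ξ):
  H: 680.7 − 1(322) − 1(62.64) = 296.1
  D: 2224 − 1(322) − 1(62.64) = 1839
  G: 0 + 1(322) = 322
  E: 0 + 2(62.64) = 125.3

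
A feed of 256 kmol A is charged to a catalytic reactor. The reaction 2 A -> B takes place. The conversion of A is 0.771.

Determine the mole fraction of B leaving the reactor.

0.627

A reacted = 0.771 × 256 = 197.4 kmol; ν_A = −2, so ξ = 197.4/2 = 98.69 kmol.
Outlet amounts (n = n₀ + ν ξ):
  A: 256 − 2(98.69) = 58.62
  B: 0 + 1(98.69) = 98.69
Total out = 157.3 kmol; y_B = 98.69 / 157.3 = 0.6273.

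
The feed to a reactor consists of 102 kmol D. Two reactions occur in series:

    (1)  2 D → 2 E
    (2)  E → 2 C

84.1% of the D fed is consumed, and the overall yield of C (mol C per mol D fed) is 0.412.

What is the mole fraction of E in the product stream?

0.527

Conversion of D: D consumed = 2ξ₁ = 0.841 × 102 → ξ₁ = 42.89 kmol.
Yield of C: 2ξ₂ / 102 = 0.412 → ξ₂ = 21.01 kmol.
Outlet amounts (n = n₀ + Σ ν·ξ):
  D: 102 − 2(42.89) = 16.22
  E: 0 + 2(42.89) − 1(21.01) = 64.77
  C: 0 + 2(21.01) = 42.02
Total out = 123 kmol; y_E = 64.77 / 123 = 0.5265.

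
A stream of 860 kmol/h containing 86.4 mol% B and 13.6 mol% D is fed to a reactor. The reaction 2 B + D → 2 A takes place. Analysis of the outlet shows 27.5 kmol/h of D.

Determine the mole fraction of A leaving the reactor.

0.232

For D: n = n₀ − 1ξ → 27.5 = 117 − 1ξ, giving ξ = 89.46 kmol/h.
Outlet amounts (n = n₀ + ν ξ):
  B: 743 − 2(89.46) = 564.1
  D: 117 − 1(89.46) = 27.5
  A: 0 + 2(89.46) = 178.9
Total out = 770.5 kmol/h; y_A = 178.9 / 770.5 = 0.2322.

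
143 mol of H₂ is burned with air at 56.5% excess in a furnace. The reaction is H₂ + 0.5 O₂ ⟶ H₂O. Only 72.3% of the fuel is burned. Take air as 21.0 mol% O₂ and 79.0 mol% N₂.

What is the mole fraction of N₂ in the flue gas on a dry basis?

0.808

Stoichiometric O₂ = 0.5 × 143 = 71.5 mol; O₂ fed = 71.5 × 1.565 = 111.9 mol.
N₂ fed = 111.9 × 79/21 = 420.9 mol.
Fuel reacted = 0.723 × 143 → ξ = 103.4 mol.
Outlet (n = n₀ + ν ξ):
  H₂: 143 − 1(103.4) = 39.61
  O₂: 111.9 − 0.5(103.4) = 60.2
  N₂: 420.9 (inert)
  H₂O: 0 + 1(103.4) = 103.4
Dry total = 520.8 mol; y_N₂ (dry) = 420.9 / 520.8 = 0.8083.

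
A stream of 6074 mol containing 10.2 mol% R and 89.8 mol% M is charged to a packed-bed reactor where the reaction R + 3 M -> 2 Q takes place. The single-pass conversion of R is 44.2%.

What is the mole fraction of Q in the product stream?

0.0991

R reacted = 0.442 × 619.5 = 273.8 mol; ν_R = −1, so ξ = 273.8/1 = 273.8 mol.
Outlet amounts (n = n₀ + ν ξ):
  R: 619.5 − 1(273.8) = 345.7
  M: 5454 − 3(273.8) = 4633
  Q: 0 + 2(273.8) = 547.7
Total out = 5526 mol; y_Q = 547.7 / 5526 = 0.0991.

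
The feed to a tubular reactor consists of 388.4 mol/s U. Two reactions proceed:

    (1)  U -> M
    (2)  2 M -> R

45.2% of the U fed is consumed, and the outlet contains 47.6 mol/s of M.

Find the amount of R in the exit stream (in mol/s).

Conversion of U: U consumed = 1ξ₁ = 0.452 × 388.4 → ξ₁ = 175.6 mol/s.
M balance: n_M = 0 + 1ξ₁ − 2ξ₂ = 47.6 → ξ₂ = (1·175.6 − 47.6)/2 = 63.98 mol/s.
Outlet amounts (n = n₀ + Σ ν·ξ):
  U: 388.4 − 1(175.6) = 212.8
  M: 0 + 1(175.6) − 2(63.98) = 47.6
  R: 0 + 1(63.98) = 63.98

64 mol/s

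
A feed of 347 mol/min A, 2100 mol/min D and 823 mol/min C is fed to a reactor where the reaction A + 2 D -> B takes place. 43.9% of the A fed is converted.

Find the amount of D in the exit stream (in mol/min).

1800 mol/min

A reacted = 0.439 × 347 = 152.3 mol/min; ν_A = −1, so ξ = 152.3/1 = 152.3 mol/min.
Outlet amounts (n = n₀ + ν ξ):
  A: 347 − 1(152.3) = 194.7
  D: 2100 − 2(152.3) = 1795
  B: 0 + 1(152.3) = 152.3
  C: 823 (inert)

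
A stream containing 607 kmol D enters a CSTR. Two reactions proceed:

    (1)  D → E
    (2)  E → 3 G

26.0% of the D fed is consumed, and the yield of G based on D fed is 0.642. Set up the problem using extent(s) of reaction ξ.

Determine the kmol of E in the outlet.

27.9 kmol

Conversion of D: D consumed = 1ξ₁ = 0.26 × 607 → ξ₁ = 157.8 kmol.
Yield of G: 3ξ₂ / 607 = 0.642 → ξ₂ = 129.9 kmol.
Outlet amounts (n = n₀ + Σ ν·ξ):
  D: 607 − 1(157.8) = 449.2
  E: 0 + 1(157.8) − 1(129.9) = 27.92
  G: 0 + 3(129.9) = 389.7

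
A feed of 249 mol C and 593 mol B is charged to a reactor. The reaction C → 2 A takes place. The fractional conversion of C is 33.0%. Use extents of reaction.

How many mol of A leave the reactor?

164 mol

C reacted = 0.33 × 249 = 82.17 mol; ν_C = −1, so ξ = 82.17/1 = 82.17 mol.
Outlet amounts (n = n₀ + ν ξ):
  C: 249 − 1(82.17) = 166.8
  A: 0 + 2(82.17) = 164.3
  B: 593 (inert)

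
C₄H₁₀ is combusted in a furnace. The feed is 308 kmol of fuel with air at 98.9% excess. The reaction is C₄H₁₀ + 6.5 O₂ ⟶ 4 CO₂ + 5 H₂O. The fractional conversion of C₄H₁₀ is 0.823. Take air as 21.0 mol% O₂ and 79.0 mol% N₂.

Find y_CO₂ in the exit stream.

Stoichiometric O₂ = 6.5 × 308 = 2002 kmol; O₂ fed = 2002 × 1.989 = 3982 kmol.
N₂ fed = 3982 × 79/21 = 14980 kmol.
Fuel reacted = 0.823 × 308 → ξ = 253.5 kmol.
Outlet (n = n₀ + ν ξ):
  C₄H₁₀: 308 − 1(253.5) = 54.52
  O₂: 3982 − 6.5(253.5) = 2334
  N₂: 14980 (inert)
  CO₂: 0 + 4(253.5) = 1014
  H₂O: 0 + 5(253.5) = 1267
Total out = 19650 kmol; y_CO₂ = 1014 / 19650 = 0.0516.

0.0516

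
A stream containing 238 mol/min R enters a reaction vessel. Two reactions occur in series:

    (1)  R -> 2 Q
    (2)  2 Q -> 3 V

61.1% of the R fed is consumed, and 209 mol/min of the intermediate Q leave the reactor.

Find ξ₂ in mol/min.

ξ₂ = 40.9 mol/min

Conversion of R: R consumed = 1ξ₁ = 0.611 × 238 → ξ₁ = 145.4 mol/min.
Q balance: n_Q = 0 + 2ξ₁ − 2ξ₂ = 209 → ξ₂ = (2·145.4 − 209)/2 = 40.92 mol/min.
Outlet amounts (n = n₀ + Σ ν·ξ):
  R: 238 − 1(145.4) = 92.58
  Q: 0 + 2(145.4) − 2(40.92) = 209
  V: 0 + 3(40.92) = 122.8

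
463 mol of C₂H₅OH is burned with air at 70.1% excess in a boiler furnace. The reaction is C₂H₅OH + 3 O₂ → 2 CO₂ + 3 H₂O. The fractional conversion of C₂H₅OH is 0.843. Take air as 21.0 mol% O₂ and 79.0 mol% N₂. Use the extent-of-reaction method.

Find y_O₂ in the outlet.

Stoichiometric O₂ = 3 × 463 = 1389 mol; O₂ fed = 1389 × 1.701 = 2363 mol.
N₂ fed = 2363 × 79/21 = 8888 mol.
Fuel reacted = 0.843 × 463 → ξ = 390.3 mol.
Outlet (n = n₀ + ν ξ):
  C₂H₅OH: 463 − 1(390.3) = 72.69
  O₂: 2363 − 3(390.3) = 1192
  N₂: 8888 (inert)
  CO₂: 0 + 2(390.3) = 780.6
  H₂O: 0 + 3(390.3) = 1171
Total out = 12100 mol; y_O₂ = 1192 / 12100 = 0.09846.

0.0985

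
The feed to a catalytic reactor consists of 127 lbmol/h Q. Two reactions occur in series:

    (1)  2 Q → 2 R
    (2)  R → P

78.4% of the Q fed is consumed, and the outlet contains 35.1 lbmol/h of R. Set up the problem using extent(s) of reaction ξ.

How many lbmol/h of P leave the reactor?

64.5 lbmol/h

Conversion of Q: Q consumed = 2ξ₁ = 0.784 × 127 → ξ₁ = 49.78 lbmol/h.
R balance: n_R = 0 + 2ξ₁ − 1ξ₂ = 35.1 → ξ₂ = (2·49.78 − 35.1)/1 = 64.47 lbmol/h.
Outlet amounts (n = n₀ + Σ ν·ξ):
  Q: 127 − 2(49.78) = 27.43
  R: 0 + 2(49.78) − 1(64.47) = 35.1
  P: 0 + 1(64.47) = 64.47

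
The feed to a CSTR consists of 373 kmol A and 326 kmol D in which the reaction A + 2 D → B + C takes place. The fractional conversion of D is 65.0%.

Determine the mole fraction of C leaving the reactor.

0.179

D reacted = 0.65 × 326 = 211.9 kmol; ν_D = −2, so ξ = 211.9/2 = 106 kmol.
Outlet amounts (n = n₀ + ν ξ):
  A: 373 − 1(106) = 267.1
  D: 326 − 2(106) = 114.1
  B: 0 + 1(106) = 106
  C: 0 + 1(106) = 106
Total out = 593 kmol; y_C = 106 / 593 = 0.1787.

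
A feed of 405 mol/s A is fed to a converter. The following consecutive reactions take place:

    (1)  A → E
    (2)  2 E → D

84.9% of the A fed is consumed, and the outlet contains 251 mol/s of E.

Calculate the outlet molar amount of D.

Conversion of A: A consumed = 1ξ₁ = 0.849 × 405 → ξ₁ = 343.8 mol/s.
E balance: n_E = 0 + 1ξ₁ − 2ξ₂ = 251 → ξ₂ = (1·343.8 − 251)/2 = 46.42 mol/s.
Outlet amounts (n = n₀ + Σ ν·ξ):
  A: 405 − 1(343.8) = 61.16
  E: 0 + 1(343.8) − 2(46.42) = 251
  D: 0 + 1(46.42) = 46.42

46.4 mol/s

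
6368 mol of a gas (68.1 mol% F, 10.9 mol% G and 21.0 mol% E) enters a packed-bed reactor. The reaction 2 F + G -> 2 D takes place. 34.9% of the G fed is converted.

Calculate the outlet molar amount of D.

G reacted = 0.349 × 694.1 = 242.2 mol; ν_G = −1, so ξ = 242.2/1 = 242.2 mol.
Outlet amounts (n = n₀ + ν ξ):
  F: 4337 − 2(242.2) = 3852
  G: 694.1 − 1(242.2) = 451.9
  D: 0 + 2(242.2) = 484.5
  E: 1337 (inert)

484 mol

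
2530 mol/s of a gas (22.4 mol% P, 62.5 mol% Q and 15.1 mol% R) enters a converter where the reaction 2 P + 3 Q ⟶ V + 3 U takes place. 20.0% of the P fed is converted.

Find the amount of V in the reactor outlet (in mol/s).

56.7 mol/s

P reacted = 0.2 × 566.7 = 113.3 mol/s; ν_P = −2, so ξ = 113.3/2 = 56.67 mol/s.
Outlet amounts (n = n₀ + ν ξ):
  P: 566.7 − 2(56.67) = 453.4
  Q: 1581 − 3(56.67) = 1411
  V: 0 + 1(56.67) = 56.67
  U: 0 + 3(56.67) = 170
  R: 382 (inert)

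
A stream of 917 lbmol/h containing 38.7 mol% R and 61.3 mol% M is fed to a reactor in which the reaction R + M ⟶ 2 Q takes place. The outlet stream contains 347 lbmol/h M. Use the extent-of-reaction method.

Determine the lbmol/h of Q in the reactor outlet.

430 lbmol/h

For M: n = n₀ − 1ξ → 347 = 562.1 − 1ξ, giving ξ = 215.1 lbmol/h.
Outlet amounts (n = n₀ + ν ξ):
  R: 354.9 − 1(215.1) = 139.8
  M: 562.1 − 1(215.1) = 347
  Q: 0 + 2(215.1) = 430.2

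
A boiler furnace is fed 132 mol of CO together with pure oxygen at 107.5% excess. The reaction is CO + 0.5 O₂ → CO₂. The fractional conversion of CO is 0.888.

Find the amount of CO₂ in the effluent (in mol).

Stoichiometric O₂ = 0.5 × 132 = 66 mol; O₂ fed = 66 × 2.075 = 137 mol.
Fuel reacted = 0.888 × 132 → ξ = 117.2 mol.
Outlet (n = n₀ + ν ξ):
  CO: 132 − 1(117.2) = 14.78
  O₂: 137 − 0.5(117.2) = 78.34
  CO₂: 0 + 1(117.2) = 117.2

117 mol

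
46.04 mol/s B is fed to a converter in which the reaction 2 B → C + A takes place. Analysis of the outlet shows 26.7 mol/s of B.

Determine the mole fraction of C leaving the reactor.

0.21

For B: n = n₀ − 2ξ → 26.7 = 46.04 − 2ξ, giving ξ = 9.67 mol/s.
Outlet amounts (n = n₀ + ν ξ):
  B: 46.04 − 2(9.67) = 26.7
  C: 0 + 1(9.67) = 9.67
  A: 0 + 1(9.67) = 9.67
Total out = 46.04 mol/s; y_C = 9.67 / 46.04 = 0.21.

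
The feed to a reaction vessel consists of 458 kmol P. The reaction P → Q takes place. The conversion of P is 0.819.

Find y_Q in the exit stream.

P reacted = 0.819 × 458 = 375.1 kmol; ν_P = −1, so ξ = 375.1/1 = 375.1 kmol.
Outlet amounts (n = n₀ + ν ξ):
  P: 458 − 1(375.1) = 82.9
  Q: 0 + 1(375.1) = 375.1
Total out = 458 kmol; y_Q = 375.1 / 458 = 0.819.

0.819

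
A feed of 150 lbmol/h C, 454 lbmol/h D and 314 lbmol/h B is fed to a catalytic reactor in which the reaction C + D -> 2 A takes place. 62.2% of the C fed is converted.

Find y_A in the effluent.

0.203

C reacted = 0.622 × 150 = 93.3 lbmol/h; ν_C = −1, so ξ = 93.3/1 = 93.3 lbmol/h.
Outlet amounts (n = n₀ + ν ξ):
  C: 150 − 1(93.3) = 56.7
  D: 454 − 1(93.3) = 360.7
  A: 0 + 2(93.3) = 186.6
  B: 314 (inert)
Total out = 918 lbmol/h; y_A = 186.6 / 918 = 0.2033.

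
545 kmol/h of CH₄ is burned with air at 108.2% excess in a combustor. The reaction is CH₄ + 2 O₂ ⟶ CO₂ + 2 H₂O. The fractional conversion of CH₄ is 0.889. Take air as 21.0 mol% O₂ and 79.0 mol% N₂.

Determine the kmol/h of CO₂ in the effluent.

Stoichiometric O₂ = 2 × 545 = 1090 kmol/h; O₂ fed = 1090 × 2.082 = 2269 kmol/h.
N₂ fed = 2269 × 79/21 = 8537 kmol/h.
Fuel reacted = 0.889 × 545 → ξ = 484.5 kmol/h.
Outlet (n = n₀ + ν ξ):
  CH₄: 545 − 1(484.5) = 60.5
  O₂: 2269 − 2(484.5) = 1300
  N₂: 8537 (inert)
  CO₂: 0 + 1(484.5) = 484.5
  H₂O: 0 + 2(484.5) = 969

485 kmol/h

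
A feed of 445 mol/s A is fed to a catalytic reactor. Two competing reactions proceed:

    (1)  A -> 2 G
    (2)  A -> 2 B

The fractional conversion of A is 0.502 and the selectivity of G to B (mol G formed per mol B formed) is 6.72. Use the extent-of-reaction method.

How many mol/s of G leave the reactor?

Conversion of A: A consumed = 0.502 × 445 = 223.4 mol/s = 1ξ₁ + 1ξ₂.
Selectivity: 2ξ₁ / (2ξ₂) = 6.72 → ξ₁ = 6.72 ξ₂.
Substitute: (1·6.72 + 1) ξ₂ = 223.4 → ξ₂ = 28.94 mol/s, ξ₁ = 194.5 mol/s.
Outlet amounts (n = n₀ + Σ ν·ξ):
  A: 445 − 1(194.5) − 1(28.94) = 221.6
  G: 0 + 2(194.5) = 388.9
  B: 0 + 2(28.94) = 57.87

389 mol/s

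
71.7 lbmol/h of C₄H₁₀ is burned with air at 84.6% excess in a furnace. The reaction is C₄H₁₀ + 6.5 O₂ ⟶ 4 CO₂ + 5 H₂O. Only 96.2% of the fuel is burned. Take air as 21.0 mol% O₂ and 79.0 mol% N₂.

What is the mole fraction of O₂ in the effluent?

0.0964

Stoichiometric O₂ = 6.5 × 71.7 = 466.1 lbmol/h; O₂ fed = 466.1 × 1.846 = 860.3 lbmol/h.
N₂ fed = 860.3 × 79/21 = 3236 lbmol/h.
Fuel reacted = 0.962 × 71.7 → ξ = 68.98 lbmol/h.
Outlet (n = n₀ + ν ξ):
  C₄H₁₀: 71.7 − 1(68.98) = 2.725
  O₂: 860.3 − 6.5(68.98) = 412
  N₂: 3236 (inert)
  CO₂: 0 + 4(68.98) = 275.9
  H₂O: 0 + 5(68.98) = 344.9
Total out = 4272 lbmol/h; y_O₂ = 412 / 4272 = 0.09644.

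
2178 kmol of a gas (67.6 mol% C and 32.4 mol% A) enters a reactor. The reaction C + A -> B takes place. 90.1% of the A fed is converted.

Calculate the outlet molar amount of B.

636 kmol

A reacted = 0.901 × 705.7 = 635.8 kmol; ν_A = −1, so ξ = 635.8/1 = 635.8 kmol.
Outlet amounts (n = n₀ + ν ξ):
  C: 1472 − 1(635.8) = 836.5
  A: 705.7 − 1(635.8) = 69.86
  B: 0 + 1(635.8) = 635.8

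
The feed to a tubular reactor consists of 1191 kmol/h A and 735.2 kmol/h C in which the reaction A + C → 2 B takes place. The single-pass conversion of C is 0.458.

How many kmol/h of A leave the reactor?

C reacted = 0.458 × 735.2 = 336.7 kmol/h; ν_C = −1, so ξ = 336.7/1 = 336.7 kmol/h.
Outlet amounts (n = n₀ + ν ξ):
  A: 1191 − 1(336.7) = 854.3
  C: 735.2 − 1(336.7) = 398.5
  B: 0 + 2(336.7) = 673.4

854 kmol/h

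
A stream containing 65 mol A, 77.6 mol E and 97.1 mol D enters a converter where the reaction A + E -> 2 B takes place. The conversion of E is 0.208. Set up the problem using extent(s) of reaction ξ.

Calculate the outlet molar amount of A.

E reacted = 0.208 × 77.6 = 16.14 mol; ν_E = −1, so ξ = 16.14/1 = 16.14 mol.
Outlet amounts (n = n₀ + ν ξ):
  A: 65 − 1(16.14) = 48.86
  E: 77.6 − 1(16.14) = 61.46
  B: 0 + 2(16.14) = 32.28
  D: 97.1 (inert)

48.9 mol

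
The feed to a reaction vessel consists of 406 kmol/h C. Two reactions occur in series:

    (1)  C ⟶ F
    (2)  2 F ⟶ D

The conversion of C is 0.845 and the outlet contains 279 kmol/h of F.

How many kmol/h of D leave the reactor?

Conversion of C: C consumed = 1ξ₁ = 0.845 × 406 → ξ₁ = 343.1 kmol/h.
F balance: n_F = 0 + 1ξ₁ − 2ξ₂ = 279 → ξ₂ = (1·343.1 − 279)/2 = 32.03 kmol/h.
Outlet amounts (n = n₀ + Σ ν·ξ):
  C: 406 − 1(343.1) = 62.93
  F: 0 + 1(343.1) − 2(32.03) = 279
  D: 0 + 1(32.03) = 32.03

32 kmol/h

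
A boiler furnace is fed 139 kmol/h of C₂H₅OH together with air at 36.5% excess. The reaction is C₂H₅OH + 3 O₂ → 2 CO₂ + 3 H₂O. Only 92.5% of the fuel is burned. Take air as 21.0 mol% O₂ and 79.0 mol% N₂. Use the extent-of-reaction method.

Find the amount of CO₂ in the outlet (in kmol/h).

257 kmol/h

Stoichiometric O₂ = 3 × 139 = 417 kmol/h; O₂ fed = 417 × 1.365 = 569.2 kmol/h.
N₂ fed = 569.2 × 79/21 = 2141 kmol/h.
Fuel reacted = 0.925 × 139 → ξ = 128.6 kmol/h.
Outlet (n = n₀ + ν ξ):
  C₂H₅OH: 139 − 1(128.6) = 10.42
  O₂: 569.2 − 3(128.6) = 183.5
  N₂: 2141 (inert)
  CO₂: 0 + 2(128.6) = 257.2
  H₂O: 0 + 3(128.6) = 385.7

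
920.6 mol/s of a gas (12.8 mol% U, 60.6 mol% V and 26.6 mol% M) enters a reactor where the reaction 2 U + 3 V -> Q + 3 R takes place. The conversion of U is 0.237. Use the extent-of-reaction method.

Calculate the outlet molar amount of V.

516 mol/s

U reacted = 0.237 × 117.8 = 27.93 mol/s; ν_U = −2, so ξ = 27.93/2 = 13.96 mol/s.
Outlet amounts (n = n₀ + ν ξ):
  U: 117.8 − 2(13.96) = 89.91
  V: 557.9 − 3(13.96) = 516
  Q: 0 + 1(13.96) = 13.96
  R: 0 + 3(13.96) = 41.89
  M: 244.9 (inert)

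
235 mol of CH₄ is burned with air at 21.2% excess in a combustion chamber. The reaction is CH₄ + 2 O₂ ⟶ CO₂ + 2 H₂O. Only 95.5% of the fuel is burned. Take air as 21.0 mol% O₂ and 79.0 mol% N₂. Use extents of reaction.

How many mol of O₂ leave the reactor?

Stoichiometric O₂ = 2 × 235 = 470 mol; O₂ fed = 470 × 1.212 = 569.6 mol.
N₂ fed = 569.6 × 79/21 = 2143 mol.
Fuel reacted = 0.955 × 235 → ξ = 224.4 mol.
Outlet (n = n₀ + ν ξ):
  CH₄: 235 − 1(224.4) = 10.58
  O₂: 569.6 − 2(224.4) = 120.8
  N₂: 2143 (inert)
  CO₂: 0 + 1(224.4) = 224.4
  H₂O: 0 + 2(224.4) = 448.8

121 mol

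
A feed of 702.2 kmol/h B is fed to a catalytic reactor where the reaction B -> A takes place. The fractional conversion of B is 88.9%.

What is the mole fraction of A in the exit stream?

0.889

B reacted = 0.889 × 702.2 = 624.3 kmol/h; ν_B = −1, so ξ = 624.3/1 = 624.3 kmol/h.
Outlet amounts (n = n₀ + ν ξ):
  B: 702.2 − 1(624.3) = 77.94
  A: 0 + 1(624.3) = 624.3
Total out = 702.2 kmol/h; y_A = 624.3 / 702.2 = 0.889.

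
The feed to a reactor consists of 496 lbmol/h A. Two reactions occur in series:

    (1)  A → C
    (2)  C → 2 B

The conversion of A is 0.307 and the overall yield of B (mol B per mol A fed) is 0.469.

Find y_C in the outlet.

0.0587

Conversion of A: A consumed = 1ξ₁ = 0.307 × 496 → ξ₁ = 152.3 lbmol/h.
Yield of B: 2ξ₂ / 496 = 0.469 → ξ₂ = 116.3 lbmol/h.
Outlet amounts (n = n₀ + Σ ν·ξ):
  A: 496 − 1(152.3) = 343.7
  C: 0 + 1(152.3) − 1(116.3) = 35.96
  B: 0 + 2(116.3) = 232.6
Total out = 612.3 lbmol/h; y_C = 35.96 / 612.3 = 0.05873.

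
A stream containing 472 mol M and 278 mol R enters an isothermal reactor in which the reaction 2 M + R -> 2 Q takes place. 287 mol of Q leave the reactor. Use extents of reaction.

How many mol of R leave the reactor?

134 mol

For Q: n = n₀ + 2ξ → 287 = 0 + 2ξ, giving ξ = 143.5 mol.
Outlet amounts (n = n₀ + ν ξ):
  M: 472 − 2(143.5) = 185
  R: 278 − 1(143.5) = 134.5
  Q: 0 + 2(143.5) = 287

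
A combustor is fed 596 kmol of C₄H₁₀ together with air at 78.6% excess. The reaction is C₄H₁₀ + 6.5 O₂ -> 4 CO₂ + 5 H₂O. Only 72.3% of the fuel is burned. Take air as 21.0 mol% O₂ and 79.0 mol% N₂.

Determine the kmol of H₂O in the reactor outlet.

Stoichiometric O₂ = 6.5 × 596 = 3874 kmol; O₂ fed = 3874 × 1.786 = 6919 kmol.
N₂ fed = 6919 × 79/21 = 26030 kmol.
Fuel reacted = 0.723 × 596 → ξ = 430.9 kmol.
Outlet (n = n₀ + ν ξ):
  C₄H₁₀: 596 − 1(430.9) = 165.1
  O₂: 6919 − 6.5(430.9) = 4118
  N₂: 26030 (inert)
  CO₂: 0 + 4(430.9) = 1724
  H₂O: 0 + 5(430.9) = 2155

2150 kmol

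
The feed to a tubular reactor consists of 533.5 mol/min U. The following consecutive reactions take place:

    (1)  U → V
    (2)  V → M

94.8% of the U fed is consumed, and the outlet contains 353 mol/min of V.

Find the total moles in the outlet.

Conversion of U: U consumed = 1ξ₁ = 0.948 × 533.5 → ξ₁ = 505.8 mol/min.
V balance: n_V = 0 + 1ξ₁ − 1ξ₂ = 353 → ξ₂ = (1·505.8 − 353)/1 = 152.8 mol/min.
Outlet amounts (n = n₀ + Σ ν·ξ):
  U: 533.5 − 1(505.8) = 27.74
  V: 0 + 1(505.8) − 1(152.8) = 353
  M: 0 + 1(152.8) = 152.8
Total out = 27.74 + 353 + 152.8 = 533.5 mol/min.

534 mol/min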